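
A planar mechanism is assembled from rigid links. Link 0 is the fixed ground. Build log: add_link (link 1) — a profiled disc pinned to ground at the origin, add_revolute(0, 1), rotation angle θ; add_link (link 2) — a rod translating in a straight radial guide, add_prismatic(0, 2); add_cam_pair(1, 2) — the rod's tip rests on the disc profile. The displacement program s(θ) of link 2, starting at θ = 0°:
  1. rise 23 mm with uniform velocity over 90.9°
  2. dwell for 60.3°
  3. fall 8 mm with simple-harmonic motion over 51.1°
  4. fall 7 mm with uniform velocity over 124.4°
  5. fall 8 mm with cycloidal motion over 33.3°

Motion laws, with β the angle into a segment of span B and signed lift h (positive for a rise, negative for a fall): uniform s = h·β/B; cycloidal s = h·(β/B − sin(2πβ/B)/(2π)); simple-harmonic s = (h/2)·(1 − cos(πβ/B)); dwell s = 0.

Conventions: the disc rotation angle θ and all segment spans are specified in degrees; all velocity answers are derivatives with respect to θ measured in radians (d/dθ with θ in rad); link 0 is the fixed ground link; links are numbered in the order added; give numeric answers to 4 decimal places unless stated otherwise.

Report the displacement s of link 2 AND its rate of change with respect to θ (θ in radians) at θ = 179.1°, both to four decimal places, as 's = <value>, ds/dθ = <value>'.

seg 1 [0°–90.9°] uniform, h=23: full span → s += 23 → s = 23.0000
seg 2 [90.9°–151.2°] dwell: s stays 23.0000
seg 3 [151.2°–202.3°] simple-harmonic, h=-8: θ=179.1° here. β=27.9, B=51.1. -8/2·(1 − cos(π·0.5460)) = -4.5759 → s = 18.4241
velocity in seg [151.2°–202.3°] (simple-harmonic), θ in radians: β = 27.9° = 0.4869 rad, B = 51.1° = 0.8919 rad; ds/dθ = (πh/(2B)) sin(πβ/B) = (π·(-8)/(2·0.8919)) sin(π·0.5460) = -13.943222 mm/rad

s = 18.4241, ds/dθ = -13.9432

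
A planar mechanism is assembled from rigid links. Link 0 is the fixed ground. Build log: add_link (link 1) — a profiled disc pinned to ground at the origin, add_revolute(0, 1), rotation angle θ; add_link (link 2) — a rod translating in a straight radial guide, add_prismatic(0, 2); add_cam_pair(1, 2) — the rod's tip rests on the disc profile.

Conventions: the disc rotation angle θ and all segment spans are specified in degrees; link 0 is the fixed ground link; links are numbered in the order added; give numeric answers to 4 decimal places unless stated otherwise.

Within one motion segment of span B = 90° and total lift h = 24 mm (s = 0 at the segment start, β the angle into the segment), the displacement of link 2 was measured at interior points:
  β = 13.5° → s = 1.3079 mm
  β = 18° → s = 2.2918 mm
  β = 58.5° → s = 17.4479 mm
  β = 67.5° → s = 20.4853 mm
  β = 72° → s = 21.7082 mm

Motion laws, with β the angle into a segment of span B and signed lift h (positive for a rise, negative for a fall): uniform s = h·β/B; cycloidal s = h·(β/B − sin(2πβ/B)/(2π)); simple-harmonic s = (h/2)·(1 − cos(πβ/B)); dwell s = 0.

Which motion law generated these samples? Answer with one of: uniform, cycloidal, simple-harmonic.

candidates at β/B = r: uniform s = h·r (linear in β); cycloidal s = h·(r − sin(2πr)/(2π)); simple-harmonic s = (h/2)(1 − cos(πr))
β=13.5°: printed 1.3079 | uniform 3.6000, cycloidal 0.5098, simple-harmonic 1.3079
β=18°: printed 2.2918 | uniform 4.8000, cycloidal 1.1672, simple-harmonic 2.2918
β=58.5°: printed 17.4479 | uniform 15.6000, cycloidal 18.6902, simple-harmonic 17.4479
β=67.5°: printed 20.4853 | uniform 18.0000, cycloidal 21.8197, simple-harmonic 20.4853
β=72°: printed 21.7082 | uniform 19.2000, cycloidal 22.8328, simple-harmonic 21.7082
only one law matches every sample → simple-harmonic

simple-harmonic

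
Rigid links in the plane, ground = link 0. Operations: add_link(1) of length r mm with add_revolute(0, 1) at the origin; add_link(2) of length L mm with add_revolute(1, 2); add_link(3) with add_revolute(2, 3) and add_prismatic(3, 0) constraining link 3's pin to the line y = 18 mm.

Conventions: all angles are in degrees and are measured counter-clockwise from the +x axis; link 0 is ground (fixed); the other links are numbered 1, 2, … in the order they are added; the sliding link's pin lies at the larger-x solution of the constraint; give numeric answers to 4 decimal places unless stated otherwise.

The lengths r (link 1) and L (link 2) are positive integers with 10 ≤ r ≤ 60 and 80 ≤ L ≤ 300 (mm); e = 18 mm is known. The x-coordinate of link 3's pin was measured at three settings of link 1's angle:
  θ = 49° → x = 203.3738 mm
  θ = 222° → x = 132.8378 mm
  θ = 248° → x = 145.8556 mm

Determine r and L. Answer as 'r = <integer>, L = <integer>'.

constraint per measurement: (x − r cos θ)² + (r sin θ − e)² = L²
subtracting the θ₁ and θ₂ equations cancels the r² and L² terms:
r = (x₁² − x₂²) / (2[(x₁cos θ₁ + e sin θ₁) − (x₂cos θ₂ + e sin θ₂)]) = 46.0000 → r = 46
L² = (x₁ − r cos θ₁)² + (r sin θ₁ − e)² = 30275.9834 → L = 174.0000 → L = 174
check at θ₃=248°: x = 145.8556 (printed 145.8556) ✓

r = 46, L = 174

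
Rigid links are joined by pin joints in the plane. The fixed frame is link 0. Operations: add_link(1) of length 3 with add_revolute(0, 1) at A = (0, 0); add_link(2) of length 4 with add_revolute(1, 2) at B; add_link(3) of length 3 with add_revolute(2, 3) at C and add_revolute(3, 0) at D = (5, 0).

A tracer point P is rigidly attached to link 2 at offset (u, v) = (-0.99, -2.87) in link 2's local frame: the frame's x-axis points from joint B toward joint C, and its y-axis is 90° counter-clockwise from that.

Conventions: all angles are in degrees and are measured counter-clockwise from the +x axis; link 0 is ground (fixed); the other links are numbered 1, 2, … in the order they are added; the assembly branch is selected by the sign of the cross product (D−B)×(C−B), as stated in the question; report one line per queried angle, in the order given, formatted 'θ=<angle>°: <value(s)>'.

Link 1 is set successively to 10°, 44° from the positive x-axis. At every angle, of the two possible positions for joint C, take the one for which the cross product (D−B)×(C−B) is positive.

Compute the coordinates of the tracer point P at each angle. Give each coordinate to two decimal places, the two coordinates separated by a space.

A=(0,0), D=(5.00,0)
θ=10°: B = A + 3.00·(cos10°, sin10°) = (2.9544, 0.5209)
θ=10°: |BD| = 2.1109
θ=10°: circle(B,4.00) ∩ circle(D,3.00): a=2.7135, h=2.9388
θ=10°:   candidates: C₊=(6.3093,2.6992) cross=6.204; C₋=(4.8587,-2.9967) cross=-6.204
θ=10°:   branch + wants cross > 0 → take C=(6.3093,2.6992) (cross=6.204)
θ=10°: ex = (C−B)/|BC| = (0.8387,0.5446); ey = (-0.5446,0.8387)
θ=10°: P = B + -0.99·ex + -2.87·ey = (3.6870,-2.4253)
θ=44°: B = A + 3.00·(cos44°, sin44°) = (2.1580, 2.0840)
θ=44°: |BD| = 3.5242
θ=44°: circle(B,4.00) ∩ circle(D,3.00): a=2.7552, h=2.8998
θ=44°:   candidates: C₊=(6.0946,2.7932) cross=10.219; C₋=(2.6652,-1.8837) cross=-10.219
θ=44°:   branch + wants cross > 0 → take C=(6.0946,2.7932) (cross=10.219)
θ=44°: ex = (C−B)/|BC| = (0.9842,0.1773); ey = (-0.1773,0.9842)
θ=44°: P = B + -0.99·ex + -2.87·ey = (1.6925,-0.9161)

θ=10°: 3.69 -2.43
θ=44°: 1.69 -0.92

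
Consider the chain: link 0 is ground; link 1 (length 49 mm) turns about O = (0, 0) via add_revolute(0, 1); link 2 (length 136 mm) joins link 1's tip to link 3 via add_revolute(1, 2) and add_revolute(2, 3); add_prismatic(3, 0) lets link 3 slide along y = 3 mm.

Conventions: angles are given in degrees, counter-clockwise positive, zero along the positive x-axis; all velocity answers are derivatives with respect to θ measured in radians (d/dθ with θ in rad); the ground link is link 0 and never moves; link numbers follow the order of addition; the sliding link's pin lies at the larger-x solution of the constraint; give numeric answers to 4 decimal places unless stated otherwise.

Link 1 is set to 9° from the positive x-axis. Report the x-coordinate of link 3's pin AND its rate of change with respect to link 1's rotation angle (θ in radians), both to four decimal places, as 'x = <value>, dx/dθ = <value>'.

geometry: r = 49 mm, L = 136 mm, e = 3 mm
crank pin P = (r cos θ, r sin θ) = (48.396729, 7.665289)
h = r sin θ − e = 7.665289 − 3 = 4.665289
x = r cos θ + √(L² − h²) = 48.396729 + 135.919958 = 184.316687
dx/dθ = −r sin θ − h·r cos θ/√(L² − h²) (θ in radians; h = 4.665289) = -9.326448

x = 184.3167, dx/dθ = -9.3264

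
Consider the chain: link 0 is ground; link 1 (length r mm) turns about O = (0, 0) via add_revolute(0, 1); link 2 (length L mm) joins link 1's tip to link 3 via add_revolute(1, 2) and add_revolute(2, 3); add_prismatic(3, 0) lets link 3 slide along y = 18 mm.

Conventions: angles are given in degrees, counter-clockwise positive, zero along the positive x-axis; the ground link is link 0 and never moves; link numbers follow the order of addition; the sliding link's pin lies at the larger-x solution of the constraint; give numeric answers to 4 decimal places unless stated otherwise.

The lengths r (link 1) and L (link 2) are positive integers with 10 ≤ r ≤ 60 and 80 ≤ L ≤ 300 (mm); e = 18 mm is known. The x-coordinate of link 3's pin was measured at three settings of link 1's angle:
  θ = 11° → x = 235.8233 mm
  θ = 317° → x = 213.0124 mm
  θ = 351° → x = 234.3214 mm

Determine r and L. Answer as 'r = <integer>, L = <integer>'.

constraint per measurement: (x − r cos θ)² + (r sin θ − e)² = L²
subtracting the θ₁ and θ₂ equations cancels the r² and L² terms:
r = (x₁² − x₂²) / (2[(x₁cos θ₁ + e sin θ₁) − (x₂cos θ₂ + e sin θ₂)]) = 56.0001 → r = 56
L² = (x₁ − r cos θ₁)² + (r sin θ₁ − e)² = 32761.0150 → L = 181.0000 → L = 181
check at θ₃=351°: x = 234.3214 (printed 234.3214) ✓

r = 56, L = 181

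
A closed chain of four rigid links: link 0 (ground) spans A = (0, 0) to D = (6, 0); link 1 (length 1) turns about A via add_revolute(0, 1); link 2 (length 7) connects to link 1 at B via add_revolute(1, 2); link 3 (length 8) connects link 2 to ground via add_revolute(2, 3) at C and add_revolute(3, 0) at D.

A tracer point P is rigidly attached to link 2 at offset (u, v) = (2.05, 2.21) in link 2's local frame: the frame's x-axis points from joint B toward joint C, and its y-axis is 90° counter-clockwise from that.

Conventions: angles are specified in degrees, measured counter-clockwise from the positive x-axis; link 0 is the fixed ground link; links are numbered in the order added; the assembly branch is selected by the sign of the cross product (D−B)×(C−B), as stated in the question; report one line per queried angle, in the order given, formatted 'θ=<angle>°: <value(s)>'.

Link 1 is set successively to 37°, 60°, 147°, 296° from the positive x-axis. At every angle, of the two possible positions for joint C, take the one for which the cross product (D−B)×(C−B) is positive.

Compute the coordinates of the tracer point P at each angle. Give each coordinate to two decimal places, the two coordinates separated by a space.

A=(0,0), D=(6.00,0)
θ=37°: B = A + 1.00·(cos37°, sin37°) = (0.7986, 0.6018)
θ=37°: |BD| = 5.2361
θ=37°: circle(B,7.00) ∩ circle(D,8.00): a=1.1857, h=6.8989
θ=37°:   candidates: C₊=(2.7694,7.3187) cross=36.123; C₋=(1.1835,-6.3876) cross=-36.123
θ=37°:   branch + wants cross > 0 → take C=(2.7694,7.3187) (cross=36.123)
θ=37°: ex = (C−B)/|BC| = (0.2815,0.9596); ey = (-0.9596,0.2815)
θ=37°: P = B + 2.05·ex + 2.21·ey = (-0.7448,3.1911)
θ=60°: B = A + 1.00·(cos60°, sin60°) = (0.5000, 0.8660)
θ=60°: |BD| = 5.5678
θ=60°: circle(B,7.00) ∩ circle(D,8.00): a=1.4368, h=6.8509
θ=60°:   candidates: C₊=(2.9850,7.4101) cross=38.144; C₋=(0.8537,-6.1250) cross=-38.144
θ=60°:   branch + wants cross > 0 → take C=(2.9850,7.4101) (cross=38.144)
θ=60°: ex = (C−B)/|BC| = (0.3550,0.9349); ey = (-0.9349,0.3550)
θ=60°: P = B + 2.05·ex + 2.21·ey = (-0.8383,3.5670)
θ=147°: B = A + 1.00·(cos147°, sin147°) = (-0.8387, 0.5446)
θ=147°: |BD| = 6.8603
θ=147°: circle(B,7.00) ∩ circle(D,8.00): a=2.3369, h=6.5984
θ=147°:   candidates: C₊=(2.0147,6.9367) cross=45.267; C₋=(0.9670,-6.2185) cross=-45.267
θ=147°:   branch + wants cross > 0 → take C=(2.0147,6.9367) (cross=45.267)
θ=147°: ex = (C−B)/|BC| = (0.4076,0.9131); ey = (-0.9131,0.4076)
θ=147°: P = B + 2.05·ex + 2.21·ey = (-2.0211,3.3174)
θ=296°: B = A + 1.00·(cos296°, sin296°) = (0.4384, -0.8988)
θ=296°: |BD| = 5.6338
θ=296°: circle(B,7.00) ∩ circle(D,8.00): a=1.4856, h=6.8405
θ=296°:   candidates: C₊=(0.8137,6.0911) cross=38.538; C₋=(2.9963,-7.4147) cross=-38.538
θ=296°:   branch + wants cross > 0 → take C=(0.8137,6.0911) (cross=38.538)
θ=296°: ex = (C−B)/|BC| = (0.0536,0.9986); ey = (-0.9986,0.0536)
θ=296°: P = B + 2.05·ex + 2.21·ey = (-1.6585,1.2667)

θ=37°: -0.74 3.19
θ=60°: -0.84 3.57
θ=147°: -2.02 3.32
θ=296°: -1.66 1.27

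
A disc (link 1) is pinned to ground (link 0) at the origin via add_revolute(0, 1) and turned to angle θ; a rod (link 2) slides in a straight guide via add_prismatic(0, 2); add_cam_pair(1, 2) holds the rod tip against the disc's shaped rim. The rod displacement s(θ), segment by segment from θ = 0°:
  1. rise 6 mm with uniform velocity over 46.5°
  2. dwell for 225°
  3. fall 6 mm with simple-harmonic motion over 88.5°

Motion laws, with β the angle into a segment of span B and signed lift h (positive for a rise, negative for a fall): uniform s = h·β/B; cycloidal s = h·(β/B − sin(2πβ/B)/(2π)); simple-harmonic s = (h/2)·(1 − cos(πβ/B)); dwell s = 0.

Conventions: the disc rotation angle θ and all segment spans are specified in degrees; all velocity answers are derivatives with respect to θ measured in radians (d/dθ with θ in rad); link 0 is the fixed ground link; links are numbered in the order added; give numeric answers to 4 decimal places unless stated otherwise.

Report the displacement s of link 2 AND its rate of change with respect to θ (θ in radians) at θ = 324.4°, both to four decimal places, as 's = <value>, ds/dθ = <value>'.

segment 1 (0° to 46.5°, uniform, h = 6) is passed completely: s = 0.0000 + (6) = 6.0000
segment 2 (46.5° to 271.5°, dwell): s unchanged at 6.0000
θ = 324.4° falls in segment 3 (271.5° to 360°, simple-harmonic, h = -6): β = 324.4 − 271.5 = 52.9°, B = 88.5°; Δs = -6/2·(1 − cos(π·0.5977)) = -3.9068; s = 6.0000 − 3.9068 = 2.0932
velocity in seg [271.5°–360°] (simple-harmonic), θ in radians: β = 52.9° = 0.9233 rad, B = 88.5° = 1.5446 rad; ds/dθ = (πh/(2B)) sin(πβ/B) = (π·(-6)/(2·1.5446)) sin(π·0.5977) = -5.816297 mm/rad

s = 2.0932, ds/dθ = -5.8163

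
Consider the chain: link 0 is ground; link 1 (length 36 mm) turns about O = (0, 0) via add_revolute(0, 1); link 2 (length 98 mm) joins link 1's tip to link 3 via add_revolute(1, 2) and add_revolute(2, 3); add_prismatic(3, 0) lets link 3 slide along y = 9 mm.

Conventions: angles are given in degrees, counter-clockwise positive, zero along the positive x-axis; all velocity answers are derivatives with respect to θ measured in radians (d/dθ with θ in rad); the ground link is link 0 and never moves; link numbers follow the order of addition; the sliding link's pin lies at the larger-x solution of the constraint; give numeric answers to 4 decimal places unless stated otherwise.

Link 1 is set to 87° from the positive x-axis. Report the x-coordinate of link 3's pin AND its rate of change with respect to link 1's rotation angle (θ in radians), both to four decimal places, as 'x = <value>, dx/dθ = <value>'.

geometry: r = 36 mm, L = 98 mm, e = 9 mm
crank pin P = (r cos θ, r sin θ) = (1.884094, 35.950663)
h = r sin θ − e = 35.950663 − 9 = 26.950663
x = r cos θ + √(L² − h²) = 1.884094 + 94.221344 = 96.105439
dx/dθ = −r sin θ − h·r cos θ/√(L² − h²) (θ in radians; h = 26.950663) = -36.489581

x = 96.1054, dx/dθ = -36.4896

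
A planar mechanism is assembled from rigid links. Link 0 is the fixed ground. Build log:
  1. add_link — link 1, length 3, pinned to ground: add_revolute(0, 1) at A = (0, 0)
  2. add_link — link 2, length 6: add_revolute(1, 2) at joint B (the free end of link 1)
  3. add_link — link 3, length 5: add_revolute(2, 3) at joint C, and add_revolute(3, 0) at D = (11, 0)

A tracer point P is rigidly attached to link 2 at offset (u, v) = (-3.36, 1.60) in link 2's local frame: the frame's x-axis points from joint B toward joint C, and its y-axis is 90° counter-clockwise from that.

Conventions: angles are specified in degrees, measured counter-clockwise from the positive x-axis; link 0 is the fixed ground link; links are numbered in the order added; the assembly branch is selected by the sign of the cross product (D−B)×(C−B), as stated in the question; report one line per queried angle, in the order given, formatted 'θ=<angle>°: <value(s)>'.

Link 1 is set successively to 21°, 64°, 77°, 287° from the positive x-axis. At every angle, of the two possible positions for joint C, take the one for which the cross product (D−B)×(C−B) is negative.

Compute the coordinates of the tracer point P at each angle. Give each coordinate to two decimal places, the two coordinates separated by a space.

A=(0,0), D=(11.00,0)
θ=21°: B = A + 3.00·(cos21°, sin21°) = (2.8007, 1.0751)
θ=21°: |BD| = 8.2694
θ=21°: circle(B,6.00) ∩ circle(D,5.00): a=4.7998, h=3.6002
θ=21°:   candidates: C₊=(8.0279,4.0208) cross=29.772; C₋=(7.0918,-3.1186) cross=-29.772
θ=21°:   branch - wants cross < 0 → take C=(7.0918,-3.1186) (cross=-29.772)
θ=21°: ex = (C−B)/|BC| = (0.7152,-0.6990); ey = (0.6990,0.7152)
θ=21°: P = B + -3.36·ex + 1.60·ey = (1.5161,4.5678)
θ=64°: B = A + 3.00·(cos64°, sin64°) = (1.3151, 2.6964)
θ=64°: |BD| = 10.0532
θ=64°: circle(B,6.00) ∩ circle(D,5.00): a=5.5737, h=2.2212
θ=64°:   candidates: C₊=(7.2804,3.3413) cross=22.330; C₋=(6.0888,-0.9384) cross=-22.330
θ=64°:   branch - wants cross < 0 → take C=(6.0888,-0.9384) (cross=-22.330)
θ=64°: ex = (C−B)/|BC| = (0.7956,-0.6058); ey = (0.6058,0.7956)
θ=64°: P = B + -3.36·ex + 1.60·ey = (-0.3889,6.0048)
θ=77°: B = A + 3.00·(cos77°, sin77°) = (0.6749, 2.9231)
θ=77°: |BD| = 10.7309
θ=77°: circle(B,6.00) ∩ circle(D,5.00): a=5.8780, h=1.2037
θ=77°:   candidates: C₊=(6.6585,2.4802) cross=12.917; C₋=(6.0027,0.1637) cross=-12.917
θ=77°:   branch - wants cross < 0 → take C=(6.0027,0.1637) (cross=-12.917)
θ=77°: ex = (C−B)/|BC| = (0.8880,-0.4599); ey = (0.4599,0.8880)
θ=77°: P = B + -3.36·ex + 1.60·ey = (-1.5729,5.8891)
θ=287°: B = A + 3.00·(cos287°, sin287°) = (0.8771, -2.8689)
θ=287°: |BD| = 10.5216
θ=287°: circle(B,6.00) ∩ circle(D,5.00): a=5.7835, h=1.5971
θ=287°:   candidates: C₊=(6.0060,0.2447) cross=16.805; C₋=(6.8770,-2.8286) cross=-16.805
θ=287°:   branch - wants cross < 0 → take C=(6.8770,-2.8286) (cross=-16.805)
θ=287°: ex = (C−B)/|BC| = (1.0000,0.0067); ey = (-0.0067,1.0000)
θ=287°: P = B + -3.36·ex + 1.60·ey = (-2.4936,-1.2916)

θ=21°: 1.52 4.57
θ=64°: -0.39 6.00
θ=77°: -1.57 5.89
θ=287°: -2.49 -1.29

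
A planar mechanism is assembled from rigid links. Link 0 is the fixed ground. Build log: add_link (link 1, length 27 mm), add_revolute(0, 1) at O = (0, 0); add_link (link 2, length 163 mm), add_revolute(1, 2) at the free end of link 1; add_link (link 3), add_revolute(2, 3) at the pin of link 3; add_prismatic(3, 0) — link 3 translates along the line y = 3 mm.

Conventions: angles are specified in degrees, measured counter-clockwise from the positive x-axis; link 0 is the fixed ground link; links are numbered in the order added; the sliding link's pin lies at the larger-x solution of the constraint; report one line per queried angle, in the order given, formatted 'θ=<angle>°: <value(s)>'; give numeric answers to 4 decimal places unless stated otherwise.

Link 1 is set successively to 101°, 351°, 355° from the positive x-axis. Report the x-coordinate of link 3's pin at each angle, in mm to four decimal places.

geometry: r = 27 mm, L = 163 mm, e = 3 mm
θ=101°: crank pin P = (r cos θ, r sin θ) = (-5.151843, 26.503934)
θ=101°: h = r sin θ − e = 26.503934 − 3 = 23.503934
θ=101°: x = r cos θ + √(L² − h²) = -5.151843 + 161.296513 = 156.144670
θ=351°: crank pin P = (r cos θ, r sin θ) = (26.667585, -4.223731)
θ=351°: h = r sin θ − e = -4.223731 − 3 = -7.223731
θ=351°: x = r cos θ + √(L² − h²) = 26.667585 + 162.839853 = 189.507438
θ=355°: crank pin P = (r cos θ, r sin θ) = (26.897257, -2.353205)
θ=355°: h = r sin θ − e = -2.353205 − 3 = -5.353205
θ=355°: x = r cos θ + √(L² − h²) = 26.897257 + 162.912072 = 189.809329

θ=101°: 156.1447
θ=351°: 189.5074
θ=355°: 189.8093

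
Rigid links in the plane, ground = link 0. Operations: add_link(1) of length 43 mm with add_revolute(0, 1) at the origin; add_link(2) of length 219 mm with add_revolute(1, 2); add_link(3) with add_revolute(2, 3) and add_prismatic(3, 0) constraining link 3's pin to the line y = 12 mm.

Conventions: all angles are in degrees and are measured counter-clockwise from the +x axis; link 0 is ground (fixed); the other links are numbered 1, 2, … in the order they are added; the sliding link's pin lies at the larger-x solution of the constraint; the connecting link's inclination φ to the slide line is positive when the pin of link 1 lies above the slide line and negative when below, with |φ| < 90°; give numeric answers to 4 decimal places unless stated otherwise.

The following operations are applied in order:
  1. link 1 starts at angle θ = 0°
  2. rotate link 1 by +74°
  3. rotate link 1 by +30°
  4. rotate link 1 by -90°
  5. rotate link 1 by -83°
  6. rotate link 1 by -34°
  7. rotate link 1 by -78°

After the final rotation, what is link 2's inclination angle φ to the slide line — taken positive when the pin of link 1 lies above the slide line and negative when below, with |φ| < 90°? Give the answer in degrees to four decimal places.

geometry: r = 43 mm, L = 219 mm, e = 12 mm; θ starts at 0°
rotate link 1 by +74°: θ ← 0° +74° = 74°
rotate link 1 by +30°: θ ← 74° +30° = 104°
rotate link 1 by -90°: θ ← 104° -90° = 14°
rotate link 1 by -83°: θ ← 14° -83° = -69°
rotate link 1 by -34°: θ ← -69° -34° = -103°
rotate link 1 by -78°: θ ← -103° -78° = -181°
h = r sin θ − e = 0.750453 − 12 = -11.249547
sin φ = h / L = -11.249547 / 219 = -0.05136779
φ = arcsin(-0.05136779) = -2.944454°

-2.9445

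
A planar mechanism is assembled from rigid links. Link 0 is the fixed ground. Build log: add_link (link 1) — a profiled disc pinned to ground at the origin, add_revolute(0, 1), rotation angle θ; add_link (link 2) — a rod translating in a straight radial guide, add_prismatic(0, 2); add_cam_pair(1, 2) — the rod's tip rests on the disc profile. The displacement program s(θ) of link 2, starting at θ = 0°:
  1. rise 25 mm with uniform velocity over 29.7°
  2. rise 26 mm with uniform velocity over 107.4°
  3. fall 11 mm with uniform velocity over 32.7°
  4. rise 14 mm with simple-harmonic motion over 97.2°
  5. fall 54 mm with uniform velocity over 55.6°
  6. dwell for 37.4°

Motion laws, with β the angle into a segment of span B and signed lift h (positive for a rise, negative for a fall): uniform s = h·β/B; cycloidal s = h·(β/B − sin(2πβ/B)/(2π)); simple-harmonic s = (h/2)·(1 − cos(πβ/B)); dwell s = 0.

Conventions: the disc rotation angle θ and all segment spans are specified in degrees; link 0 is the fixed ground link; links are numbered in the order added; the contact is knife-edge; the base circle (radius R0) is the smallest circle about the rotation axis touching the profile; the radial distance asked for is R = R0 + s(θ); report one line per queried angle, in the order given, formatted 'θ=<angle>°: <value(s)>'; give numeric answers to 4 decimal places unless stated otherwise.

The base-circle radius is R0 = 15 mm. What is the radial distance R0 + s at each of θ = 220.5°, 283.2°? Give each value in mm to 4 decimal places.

seg 1 [0°–29.7°] uniform, h=25: full span → s += 25 → s = 25.0000
seg 2 [29.7°–137.1°] uniform, h=26: full span → s += 26 → s = 51.0000
seg 3 [137.1°–169.8°] uniform, h=-11: full span → s += -11 → s = 40.0000
seg 4 [169.8°–267°] simple-harmonic, h=14: θ=220.5° here. β=50.7, B=97.2. 14/2·(1 − cos(π·0.5216)) = 7.4748 → s = 47.4748
seg 4 [169.8°–267°] simple-harmonic, h=14: full span → s += 14 → s = 54.0000
seg 5 [267°–322.6°] uniform, h=-54: θ=283.2° here. β=16.2, B=55.6. -54·16.2/55.6 = -15.7338 → s = 38.2662
θ=220.5°: R = R0 + s = 15 + 47.4748 = 62.4748
θ=283.2°: R = R0 + s = 15 + 38.2662 = 53.2662

θ=220.5°: 62.4748
θ=283.2°: 53.2662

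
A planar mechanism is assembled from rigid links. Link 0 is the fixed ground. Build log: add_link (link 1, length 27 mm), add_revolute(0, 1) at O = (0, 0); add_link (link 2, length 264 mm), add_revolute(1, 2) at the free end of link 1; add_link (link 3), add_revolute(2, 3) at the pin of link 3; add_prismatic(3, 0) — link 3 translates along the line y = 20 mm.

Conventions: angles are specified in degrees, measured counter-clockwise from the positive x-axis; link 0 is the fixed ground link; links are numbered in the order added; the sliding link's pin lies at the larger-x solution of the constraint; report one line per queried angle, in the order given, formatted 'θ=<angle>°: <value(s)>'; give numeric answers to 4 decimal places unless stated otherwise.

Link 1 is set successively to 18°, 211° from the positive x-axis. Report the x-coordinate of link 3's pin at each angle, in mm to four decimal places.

geometry: r = 27 mm, L = 264 mm, e = 20 mm
θ=18°: crank pin P = (r cos θ, r sin θ) = (25.678526, 8.343459)
θ=18°: h = r sin θ − e = 8.343459 − 20 = -11.656541
θ=18°: x = r cos θ + √(L² − h²) = 25.678526 + 263.742536 = 289.421061
θ=211°: crank pin P = (r cos θ, r sin θ) = (-23.143517, -13.906028)
θ=211°: h = r sin θ − e = -13.906028 − 20 = -33.906028
θ=211°: x = r cos θ + √(L² − h²) = -23.143517 + 261.813638 = 238.670121

θ=18°: 289.4211
θ=211°: 238.6701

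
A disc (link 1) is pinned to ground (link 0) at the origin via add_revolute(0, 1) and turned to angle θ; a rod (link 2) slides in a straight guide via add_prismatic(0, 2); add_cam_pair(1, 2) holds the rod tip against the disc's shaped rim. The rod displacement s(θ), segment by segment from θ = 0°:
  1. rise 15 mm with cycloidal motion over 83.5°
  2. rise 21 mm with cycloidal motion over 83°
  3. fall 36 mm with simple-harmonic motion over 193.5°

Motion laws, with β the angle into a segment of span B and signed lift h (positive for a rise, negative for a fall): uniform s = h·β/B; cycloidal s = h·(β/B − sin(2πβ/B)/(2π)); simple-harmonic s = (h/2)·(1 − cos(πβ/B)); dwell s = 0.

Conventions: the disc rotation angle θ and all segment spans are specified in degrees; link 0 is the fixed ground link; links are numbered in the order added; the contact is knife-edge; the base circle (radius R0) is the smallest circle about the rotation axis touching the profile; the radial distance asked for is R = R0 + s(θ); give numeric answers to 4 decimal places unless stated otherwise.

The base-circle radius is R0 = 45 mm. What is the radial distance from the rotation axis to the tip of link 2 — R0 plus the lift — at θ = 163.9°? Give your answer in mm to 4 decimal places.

segment 1 (0° to 83.5°, cycloidal, h = 15) is passed completely: s = 0.0000 + (15) = 15.0000
θ = 163.9° falls in segment 2 (83.5° to 166.5°, cycloidal, h = 21): β = 163.9 − 83.5 = 80.4°, B = 83°; Δs = 21·(0.9687 − sin(2π·0.9687)/(2π)) = 20.9958; s = 15.0000 + 20.9958 = 35.9958
R = R0 + s = 45 + 35.9958 = 80.9958

80.9958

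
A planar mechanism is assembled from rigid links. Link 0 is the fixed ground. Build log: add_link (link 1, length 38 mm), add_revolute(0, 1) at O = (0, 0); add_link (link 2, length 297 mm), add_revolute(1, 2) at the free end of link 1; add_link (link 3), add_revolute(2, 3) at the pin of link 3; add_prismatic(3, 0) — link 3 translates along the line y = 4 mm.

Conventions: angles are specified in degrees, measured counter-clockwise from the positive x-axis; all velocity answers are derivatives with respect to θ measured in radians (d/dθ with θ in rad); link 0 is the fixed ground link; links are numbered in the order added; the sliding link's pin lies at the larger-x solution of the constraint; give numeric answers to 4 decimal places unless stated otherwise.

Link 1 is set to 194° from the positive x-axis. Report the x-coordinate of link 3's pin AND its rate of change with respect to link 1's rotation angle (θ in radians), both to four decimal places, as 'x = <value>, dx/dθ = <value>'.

geometry: r = 38 mm, L = 297 mm, e = 4 mm
crank pin P = (r cos θ, r sin θ) = (-36.871238, -9.193032)
h = r sin θ − e = -9.193032 − 4 = -13.193032
x = r cos θ + √(L² − h²) = -36.871238 + 296.706832 = 259.835594
dx/dθ = −r sin θ − h·r cos θ/√(L² − h²) (θ in radians; h = -13.193032) = 7.553557

x = 259.8356, dx/dθ = 7.5536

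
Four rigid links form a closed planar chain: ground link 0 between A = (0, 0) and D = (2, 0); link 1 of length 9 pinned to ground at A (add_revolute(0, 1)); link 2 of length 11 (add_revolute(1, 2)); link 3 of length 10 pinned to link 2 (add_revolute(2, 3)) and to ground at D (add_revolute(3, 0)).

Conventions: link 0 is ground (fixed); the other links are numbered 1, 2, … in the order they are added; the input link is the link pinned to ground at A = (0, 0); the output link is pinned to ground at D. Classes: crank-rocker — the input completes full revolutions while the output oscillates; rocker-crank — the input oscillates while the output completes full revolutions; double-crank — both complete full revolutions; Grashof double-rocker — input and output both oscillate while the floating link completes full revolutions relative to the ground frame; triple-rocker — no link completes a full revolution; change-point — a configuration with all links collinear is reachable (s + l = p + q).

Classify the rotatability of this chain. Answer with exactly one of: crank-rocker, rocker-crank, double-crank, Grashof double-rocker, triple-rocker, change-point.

lengths: ground=2, input=9, coupler=11, output=10
sorted: s=2 (shortest), l=11 (longest), p+q=19
s + l = 13 vs p + q = 19
s + l < p + q (Grashof) with shortest = ground link → double-crank

double-crank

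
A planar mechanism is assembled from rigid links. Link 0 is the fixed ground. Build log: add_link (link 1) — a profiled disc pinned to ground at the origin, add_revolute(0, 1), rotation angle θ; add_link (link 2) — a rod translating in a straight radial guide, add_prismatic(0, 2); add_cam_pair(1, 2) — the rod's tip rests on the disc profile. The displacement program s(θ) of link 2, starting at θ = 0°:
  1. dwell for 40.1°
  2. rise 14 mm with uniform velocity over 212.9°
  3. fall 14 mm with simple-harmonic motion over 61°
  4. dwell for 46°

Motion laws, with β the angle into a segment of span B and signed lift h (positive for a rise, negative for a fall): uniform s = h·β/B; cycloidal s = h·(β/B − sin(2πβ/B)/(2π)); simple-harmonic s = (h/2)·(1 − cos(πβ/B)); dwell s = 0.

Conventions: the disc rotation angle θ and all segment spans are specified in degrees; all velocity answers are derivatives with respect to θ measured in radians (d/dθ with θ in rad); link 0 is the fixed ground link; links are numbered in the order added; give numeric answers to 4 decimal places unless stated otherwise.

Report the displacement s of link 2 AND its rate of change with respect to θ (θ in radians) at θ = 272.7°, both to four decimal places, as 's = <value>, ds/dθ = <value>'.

seg 1 [0°–40.1°] dwell: s stays 0.0000
seg 2 [40.1°–253°] uniform, h=14: full span → s += 14 → s = 14.0000
seg 3 [253°–314°] simple-harmonic, h=-14: θ=272.7° here. β=19.7, B=61. -14/2·(1 − cos(π·0.3230)) = -3.3042 → s = 10.6958
velocity in seg [253°–314°] (simple-harmonic), θ in radians: β = 19.7° = 0.3438 rad, B = 61° = 1.0647 rad; ds/dθ = (πh/(2B)) sin(πβ/B) = (π·(-14)/(2·1.0647)) sin(π·0.3230) = -17.542068 mm/rad

s = 10.6958, ds/dθ = -17.5421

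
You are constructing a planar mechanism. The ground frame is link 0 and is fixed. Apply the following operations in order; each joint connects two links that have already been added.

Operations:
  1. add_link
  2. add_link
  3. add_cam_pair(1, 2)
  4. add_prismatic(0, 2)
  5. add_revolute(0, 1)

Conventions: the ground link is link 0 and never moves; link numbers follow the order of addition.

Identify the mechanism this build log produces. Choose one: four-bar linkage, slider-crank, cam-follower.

links: 3 (incl. ground); joints: 1 revolute, 1 prismatic, 1 higher (cam) pair, forming one closed loop
3 links, revolute + prismatic + higher pair in one loop → cam-follower

cam-follower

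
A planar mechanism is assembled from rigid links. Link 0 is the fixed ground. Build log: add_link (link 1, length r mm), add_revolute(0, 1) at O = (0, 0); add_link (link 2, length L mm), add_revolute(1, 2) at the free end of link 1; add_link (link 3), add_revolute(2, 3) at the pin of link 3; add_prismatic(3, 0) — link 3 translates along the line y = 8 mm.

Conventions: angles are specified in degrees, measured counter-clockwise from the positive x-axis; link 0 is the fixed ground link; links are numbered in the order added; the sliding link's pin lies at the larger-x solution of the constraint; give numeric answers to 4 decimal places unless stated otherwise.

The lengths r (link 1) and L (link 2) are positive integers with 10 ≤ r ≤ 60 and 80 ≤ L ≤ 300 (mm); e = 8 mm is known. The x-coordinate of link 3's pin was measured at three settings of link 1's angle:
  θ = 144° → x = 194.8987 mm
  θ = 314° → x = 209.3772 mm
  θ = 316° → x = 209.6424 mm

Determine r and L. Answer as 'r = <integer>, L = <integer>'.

constraint per measurement: (x − r cos θ)² + (r sin θ − e)² = L²
subtracting the θ₁ and θ₂ equations cancels the r² and L² terms:
r = (x₁² − x₂²) / (2[(x₁cos θ₁ + e sin θ₁) − (x₂cos θ₂ + e sin θ₂)]) = 10.0000 → r = 10
L² = (x₁ − r cos θ₁)² + (r sin θ₁ − e)² = 41208.9848 → L = 203.0000 → L = 203
check at θ₃=316°: x = 209.6424 (printed 209.6424) ✓

r = 10, L = 203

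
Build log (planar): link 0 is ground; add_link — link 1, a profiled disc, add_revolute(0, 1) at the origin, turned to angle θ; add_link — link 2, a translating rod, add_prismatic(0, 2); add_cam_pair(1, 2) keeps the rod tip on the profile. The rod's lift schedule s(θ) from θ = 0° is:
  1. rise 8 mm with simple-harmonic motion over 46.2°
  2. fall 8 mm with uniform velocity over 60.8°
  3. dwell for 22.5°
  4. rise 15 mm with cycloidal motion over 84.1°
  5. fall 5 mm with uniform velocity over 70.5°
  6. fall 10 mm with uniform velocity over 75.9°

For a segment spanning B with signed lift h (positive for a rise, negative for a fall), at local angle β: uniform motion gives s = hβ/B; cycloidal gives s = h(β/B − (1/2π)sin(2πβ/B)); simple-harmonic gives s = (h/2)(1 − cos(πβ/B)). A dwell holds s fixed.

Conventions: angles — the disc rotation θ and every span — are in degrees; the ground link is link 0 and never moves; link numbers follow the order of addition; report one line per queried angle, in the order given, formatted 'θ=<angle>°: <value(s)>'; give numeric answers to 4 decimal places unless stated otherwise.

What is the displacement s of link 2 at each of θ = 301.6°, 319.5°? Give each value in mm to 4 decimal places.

seg 1 [0°–46.2°] simple-harmonic, h=8: full span → s += 8 → s = 8.0000
seg 2 [46.2°–107°] uniform, h=-8: full span → s += -8 → s = 0.0000
seg 3 [107°–129.5°] dwell: s stays 0.0000
seg 4 [129.5°–213.6°] cycloidal, h=15: full span → s += 15 → s = 15.0000
seg 5 [213.6°–284.1°] uniform, h=-5: full span → s += -5 → s = 10.0000
seg 6 [284.1°–360°] uniform, h=-10: θ=301.6° here. β=17.5, B=75.9. -10·17.5/75.9 = -2.3057 → s = 7.6943
seg 6 [284.1°–360°] uniform, h=-10: θ=319.5° here. β=35.4, B=75.9. -10·35.4/75.9 = -4.6640 → s = 5.3360

θ=301.6°: 7.6943
θ=319.5°: 5.3360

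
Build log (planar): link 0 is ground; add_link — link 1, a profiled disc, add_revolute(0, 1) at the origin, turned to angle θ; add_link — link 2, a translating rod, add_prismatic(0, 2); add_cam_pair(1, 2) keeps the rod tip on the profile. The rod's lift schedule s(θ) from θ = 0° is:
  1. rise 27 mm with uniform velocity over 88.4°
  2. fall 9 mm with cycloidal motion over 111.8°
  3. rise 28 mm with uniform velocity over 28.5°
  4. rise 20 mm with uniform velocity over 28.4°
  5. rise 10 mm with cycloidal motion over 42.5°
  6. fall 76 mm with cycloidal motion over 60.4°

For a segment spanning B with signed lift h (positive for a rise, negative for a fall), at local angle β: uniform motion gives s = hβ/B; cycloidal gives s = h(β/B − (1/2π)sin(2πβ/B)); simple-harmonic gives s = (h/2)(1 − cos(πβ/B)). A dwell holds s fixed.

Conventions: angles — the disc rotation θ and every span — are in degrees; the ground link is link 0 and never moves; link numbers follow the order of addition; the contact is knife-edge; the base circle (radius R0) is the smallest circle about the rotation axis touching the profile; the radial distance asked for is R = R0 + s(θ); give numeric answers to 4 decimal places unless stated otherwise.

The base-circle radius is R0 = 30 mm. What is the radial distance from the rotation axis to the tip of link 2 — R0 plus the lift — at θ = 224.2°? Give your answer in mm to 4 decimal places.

seg 1 [0°–88.4°] uniform, h=27: full span → s += 27 → s = 27.0000
seg 2 [88.4°–200.2°] cycloidal, h=-9: full span → s += -9 → s = 18.0000
seg 3 [200.2°–228.7°] uniform, h=28: θ=224.2° here. β=24, B=28.5. 28·24/28.5 = 23.5789 → s = 41.5789
R = R0 + s = 30 + 41.5789 = 71.5789

71.5789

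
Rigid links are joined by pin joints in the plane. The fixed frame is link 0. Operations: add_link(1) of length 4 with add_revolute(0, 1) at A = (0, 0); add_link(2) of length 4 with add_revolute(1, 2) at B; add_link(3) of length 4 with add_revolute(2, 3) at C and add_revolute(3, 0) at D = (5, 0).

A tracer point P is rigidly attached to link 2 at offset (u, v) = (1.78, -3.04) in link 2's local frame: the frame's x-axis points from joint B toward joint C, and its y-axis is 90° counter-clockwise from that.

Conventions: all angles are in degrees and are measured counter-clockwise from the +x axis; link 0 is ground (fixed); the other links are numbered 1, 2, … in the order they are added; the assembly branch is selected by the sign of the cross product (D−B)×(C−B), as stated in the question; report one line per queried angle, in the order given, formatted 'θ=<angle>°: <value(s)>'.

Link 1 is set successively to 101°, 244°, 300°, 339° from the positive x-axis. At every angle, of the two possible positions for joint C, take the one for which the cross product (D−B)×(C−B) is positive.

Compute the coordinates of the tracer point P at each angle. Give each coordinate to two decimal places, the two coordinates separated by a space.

A=(0,0), D=(5.00,0)
θ=101°: B = A + 4.00·(cos101°, sin101°) = (-0.7632, 3.9265)
θ=101°: |BD| = 6.9737
θ=101°: circle(B,4.00) ∩ circle(D,4.00): a=3.4868, h=1.9601
θ=101°:   candidates: C₊=(3.2220,3.5831) cross=13.669; C₋=(1.0148,0.3434) cross=-13.669
θ=101°:   branch + wants cross > 0 → take C=(3.2220,3.5831) (cross=13.669)
θ=101°: ex = (C−B)/|BC| = (0.9963,-0.0858); ey = (0.0858,0.9963)
θ=101°: P = B + 1.78·ex + -3.04·ey = (0.7492,0.7449)
θ=244°: B = A + 4.00·(cos244°, sin244°) = (-1.7535, -3.5952)
θ=244°: |BD| = 7.6508
θ=244°: circle(B,4.00) ∩ circle(D,4.00): a=3.8254, h=1.1689
θ=244°:   candidates: C₊=(1.0740,-0.7658) cross=8.943; C₋=(2.1725,-2.8294) cross=-8.943
θ=244°:   branch + wants cross > 0 → take C=(1.0740,-0.7658) (cross=8.943)
θ=244°: ex = (C−B)/|BC| = (0.7069,0.7073); ey = (-0.7073,0.7069)
θ=244°: P = B + 1.78·ex + -3.04·ey = (1.6551,-4.4850)
θ=300°: B = A + 4.00·(cos300°, sin300°) = (2.0000, -3.4641)
θ=300°: |BD| = 4.5826
θ=300°: circle(B,4.00) ∩ circle(D,4.00): a=2.2913, h=3.2787
θ=300°:   candidates: C₊=(1.0215,0.4144) cross=15.025; C₋=(5.9785,-3.8785) cross=-15.025
θ=300°:   branch + wants cross > 0 → take C=(1.0215,0.4144) (cross=15.025)
θ=300°: ex = (C−B)/|BC| = (-0.2446,0.9696); ey = (-0.9696,-0.2446)
θ=300°: P = B + 1.78·ex + -3.04·ey = (4.5122,-0.9945)
θ=339°: B = A + 4.00·(cos339°, sin339°) = (3.7343, -1.4335)
θ=339°: |BD| = 1.9123
θ=339°: circle(B,4.00) ∩ circle(D,4.00): a=0.9561, h=3.8840
θ=339°:   candidates: C₊=(1.4556,1.8540) cross=7.427; C₋=(7.2787,-3.2875) cross=-7.427
θ=339°:   branch + wants cross > 0 → take C=(1.4556,1.8540) (cross=7.427)
θ=339°: ex = (C−B)/|BC| = (-0.5697,0.8219); ey = (-0.8219,-0.5697)
θ=339°: P = B + 1.78·ex + -3.04·ey = (5.2188,1.7613)

θ=101°: 0.75 0.74
θ=244°: 1.66 -4.48
θ=300°: 4.51 -0.99
θ=339°: 5.22 1.76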